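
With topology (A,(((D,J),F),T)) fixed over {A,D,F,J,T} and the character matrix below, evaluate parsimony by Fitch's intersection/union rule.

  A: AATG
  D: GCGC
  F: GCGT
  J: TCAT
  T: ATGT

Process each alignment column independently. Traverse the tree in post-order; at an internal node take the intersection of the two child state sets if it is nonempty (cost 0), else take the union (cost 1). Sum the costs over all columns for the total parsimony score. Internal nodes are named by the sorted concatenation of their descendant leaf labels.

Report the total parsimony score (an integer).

8

site 0, node DJ: D={G} ∪ J={T} → {G,T} (+1)
site 0, node DFJ: DJ={G,T} ∩ F={G} → {G} (+0)
site 0, node DFJT: DFJ={G} ∪ T={A} → {A,G} (+1)
site 0, node ADFJT: A={A} ∩ DFJT={A,G} → {A} (+0)
site 1, node DJ: D={C} ∩ J={C} → {C} (+0)
site 1, node DFJ: DJ={C} ∩ F={C} → {C} (+0)
site 1, node DFJT: DFJ={C} ∪ T={T} → {C,T} (+1)
site 1, node ADFJT: A={A} ∪ DFJT={C,T} → {A,C,T} (+1)
site 2, node DJ: D={G} ∪ J={A} → {A,G} (+1)
site 2, node DFJ: DJ={A,G} ∩ F={G} → {G} (+0)
site 2, node DFJT: DFJ={G} ∩ T={G} → {G} (+0)
site 2, node ADFJT: A={T} ∪ DFJT={G} → {G,T} (+1)
site 3, node DJ: D={C} ∪ J={T} → {C,T} (+1)
site 3, node DFJ: DJ={C,T} ∩ F={T} → {T} (+0)
site 3, node DFJT: DFJ={T} ∩ T={T} → {T} (+0)
site 3, node ADFJT: A={G} ∪ DFJT={T} → {G,T} (+1)
per-site changes: [2, 2, 2, 2]; total = 8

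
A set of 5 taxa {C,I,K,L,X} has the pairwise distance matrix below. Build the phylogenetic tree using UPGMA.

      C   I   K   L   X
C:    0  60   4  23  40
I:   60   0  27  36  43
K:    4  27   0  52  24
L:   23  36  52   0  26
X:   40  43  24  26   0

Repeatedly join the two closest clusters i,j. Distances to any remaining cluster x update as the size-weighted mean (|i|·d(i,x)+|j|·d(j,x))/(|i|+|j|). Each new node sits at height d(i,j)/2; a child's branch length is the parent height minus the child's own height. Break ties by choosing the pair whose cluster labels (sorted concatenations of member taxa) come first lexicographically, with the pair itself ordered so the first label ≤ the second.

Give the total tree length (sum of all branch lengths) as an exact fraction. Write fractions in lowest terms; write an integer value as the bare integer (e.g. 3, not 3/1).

591/8

step 1: merge (C,K) at d=4; branch lengths C→2, K→2; new cluster CK
  updated: d(CK,I)=87/2, d(CK,L)=75/2, d(CK,X)=32
step 2: merge (L,X) at d=26; branch lengths L→13, X→13; new cluster LX
  updated: d(CK,LX)=139/4, d(I,LX)=79/2
step 3: merge (CK,LX) at d=139/4; branch lengths CK→123/8, LX→35/8; new cluster CKLX
  updated: d(CKLX,I)=83/2
step 4: merge (CKLX,I) at d=83/2; branch lengths CKLX→27/8, I→83/4; new cluster CIKLX
final tree: (((C:2,K:2):123/8,(L:13,X:13):35/8):27/8,I:83/4)
total length: 591/8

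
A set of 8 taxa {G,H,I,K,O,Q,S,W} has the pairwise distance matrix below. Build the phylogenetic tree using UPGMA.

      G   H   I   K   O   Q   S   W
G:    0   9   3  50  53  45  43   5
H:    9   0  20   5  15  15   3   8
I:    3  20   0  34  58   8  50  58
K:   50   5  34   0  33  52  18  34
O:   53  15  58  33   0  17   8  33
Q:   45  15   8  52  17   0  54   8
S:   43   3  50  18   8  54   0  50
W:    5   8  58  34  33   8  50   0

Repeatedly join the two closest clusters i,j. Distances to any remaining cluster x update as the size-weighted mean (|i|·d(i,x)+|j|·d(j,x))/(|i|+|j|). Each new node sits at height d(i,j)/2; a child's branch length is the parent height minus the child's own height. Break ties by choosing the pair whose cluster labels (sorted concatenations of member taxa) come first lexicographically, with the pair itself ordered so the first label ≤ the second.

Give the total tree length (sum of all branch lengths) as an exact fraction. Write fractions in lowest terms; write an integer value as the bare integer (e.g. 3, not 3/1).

437/6

step 1: merge (G,I) at d=3; branch lengths G→3/2, I→3/2; new cluster GI
  updated: d(GI,H)=29/2, d(GI,K)=42, d(GI,O)=111/2, d(GI,Q)=53/2, d(GI,S)=93/2, d(GI,W)=63/2
step 2: merge (H,S) at d=3; branch lengths H→3/2, S→3/2; new cluster HS
  updated: d(GI,HS)=61/2, d(HS,K)=23/2, d(HS,O)=23/2, d(HS,Q)=69/2, d(HS,W)=29
step 3: merge (Q,W) at d=8; branch lengths Q→4, W→4; new cluster QW
  updated: d(GI,QW)=29, d(HS,QW)=127/4, d(K,QW)=43, d(O,QW)=25
step 4: merge (HS,K) at d=23/2; branch lengths HS→17/4, K→23/4; new cluster HKS
  updated: d(GI,HKS)=103/3, d(HKS,O)=56/3, d(HKS,QW)=71/2
step 5: merge (HKS,O) at d=56/3; branch lengths HKS→43/12, O→28/3; new cluster HKOS
  updated: d(GI,HKOS)=317/8, d(HKOS,QW)=263/8
step 6: merge (GI,QW) at d=29; branch lengths GI→13, QW→21/2; new cluster GIQW
  updated: d(GIQW,HKOS)=145/4
step 7: merge (GIQW,HKOS) at d=145/4; branch lengths GIQW→29/8, HKOS→211/24; new cluster GHIKOQSW
final tree: (((G:3/2,I:3/2):13,(Q:4,W:4):21/2):29/8,(((H:3/2,S:3/2):17/4,K:23/4):43/12,O:28/3):211/24)
total length: 437/6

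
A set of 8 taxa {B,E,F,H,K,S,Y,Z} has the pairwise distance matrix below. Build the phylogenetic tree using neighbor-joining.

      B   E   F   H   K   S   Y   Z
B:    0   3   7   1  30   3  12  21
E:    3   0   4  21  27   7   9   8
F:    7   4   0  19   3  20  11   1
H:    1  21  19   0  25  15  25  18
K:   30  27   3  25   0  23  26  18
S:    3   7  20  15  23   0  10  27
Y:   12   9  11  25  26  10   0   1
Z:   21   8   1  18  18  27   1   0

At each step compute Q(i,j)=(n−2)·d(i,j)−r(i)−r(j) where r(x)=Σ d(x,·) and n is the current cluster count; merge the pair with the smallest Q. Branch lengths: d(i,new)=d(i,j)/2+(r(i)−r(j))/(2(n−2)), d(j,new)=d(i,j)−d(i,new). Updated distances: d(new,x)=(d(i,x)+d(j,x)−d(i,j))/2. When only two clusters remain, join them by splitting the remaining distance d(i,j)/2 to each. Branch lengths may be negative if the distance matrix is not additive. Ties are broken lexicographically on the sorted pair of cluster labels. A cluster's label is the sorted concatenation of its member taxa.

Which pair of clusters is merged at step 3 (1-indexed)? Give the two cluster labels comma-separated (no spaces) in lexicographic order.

Y,Z

1. join F+K (d=3, Q=-199) ⇒ FK; edges |F|=-23/4, |K|=35/4
  updated: d(B,FK)=17, d(E,FK)=14, d(FK,H)=41/2, d(FK,S)=20, d(FK,Y)=17, d(FK,Z)=8
2. join B+H (d=1, Q=-305/2) ⇒ BH; edges |B|=-77/20, |H|=97/20
  updated: d(BH,E)=23/2, d(BH,FK)=73/4, d(BH,S)=17/2, d(BH,Y)=18, d(BH,Z)=19
3. join Y+Z (d=1, Q=-114) ⇒ YZ; edges |Y|=-1/2, |Z|=3/2
  updated: d(BH,YZ)=18, d(E,YZ)=8, d(FK,YZ)=12, d(S,YZ)=18
4. join BH+S (d=17/2, Q=-337/4) ⇒ BHS; edges |BH|=113/24, |S|=91/24
  updated: d(BHS,E)=5, d(BHS,FK)=119/8, d(BHS,YZ)=55/4
5. join BHS+E (d=5, Q=-405/8) ⇒ BEHS; edges |BHS|=133/32, |E|=27/32
  updated: d(BEHS,FK)=191/16, d(BEHS,YZ)=67/8
6. join BEHS+FK (d=191/16, Q=-517/16) ⇒ BEFHKS; edges |BEHS|=133/32, |FK|=249/32
  updated: d(BEFHKS,YZ)=135/32
7. join BEFHKS+YZ (d=135/32) ⇒ BEFHKSYZ; edges |BEFHKS|=135/64, |YZ|=135/64
final tree: (((((B:-77/20,H:97/20):113/24,S:91/24):133/32,E:27/32):133/32,(F:-23/4,K:35/4):249/32):135/64,(Y:-1/2,Z:3/2):135/64)
total length: 1109/32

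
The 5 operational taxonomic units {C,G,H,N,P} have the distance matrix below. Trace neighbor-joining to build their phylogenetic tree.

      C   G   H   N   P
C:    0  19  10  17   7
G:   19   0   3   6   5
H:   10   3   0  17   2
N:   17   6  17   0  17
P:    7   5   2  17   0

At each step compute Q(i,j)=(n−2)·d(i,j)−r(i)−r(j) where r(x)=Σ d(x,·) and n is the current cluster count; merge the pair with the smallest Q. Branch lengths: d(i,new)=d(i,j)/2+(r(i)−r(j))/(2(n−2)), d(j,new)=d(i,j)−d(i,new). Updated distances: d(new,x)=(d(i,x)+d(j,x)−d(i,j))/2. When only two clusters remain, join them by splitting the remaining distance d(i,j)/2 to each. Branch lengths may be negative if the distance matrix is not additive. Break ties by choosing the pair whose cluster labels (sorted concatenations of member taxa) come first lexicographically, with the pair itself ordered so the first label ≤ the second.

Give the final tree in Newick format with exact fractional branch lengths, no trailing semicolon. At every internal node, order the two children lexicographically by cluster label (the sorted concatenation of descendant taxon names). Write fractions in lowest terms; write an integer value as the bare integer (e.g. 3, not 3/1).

iteration 1: select G,N (d=6, Q=-72); attach at lengths (-1, 7); label the merged cluster GN
  updated: d(C,GN)=15, d(GN,H)=7, d(GN,P)=8
iteration 2: select C,P (d=7, Q=-35); attach at lengths (29/4, -1/4); label the merged cluster CP
  updated: d(CP,GN)=8, d(CP,H)=5/2
iteration 3: select CP,GN (d=8, Q=-35/2); attach at lengths (7/4, 25/4); label the merged cluster CGNP
  updated: d(CGNP,H)=3/4
iteration 4: select CGNP,H (d=3/4); attach at lengths (3/8, 3/8); label the merged cluster CGHNP
final tree: (((C:29/4,P:-1/4):7/4,(G:-1,N:7):25/4):3/8,H:3/8)
total length: 87/4

(((C:29/4,P:-1/4):7/4,(G:-1,N:7):25/4):3/8,H:3/8)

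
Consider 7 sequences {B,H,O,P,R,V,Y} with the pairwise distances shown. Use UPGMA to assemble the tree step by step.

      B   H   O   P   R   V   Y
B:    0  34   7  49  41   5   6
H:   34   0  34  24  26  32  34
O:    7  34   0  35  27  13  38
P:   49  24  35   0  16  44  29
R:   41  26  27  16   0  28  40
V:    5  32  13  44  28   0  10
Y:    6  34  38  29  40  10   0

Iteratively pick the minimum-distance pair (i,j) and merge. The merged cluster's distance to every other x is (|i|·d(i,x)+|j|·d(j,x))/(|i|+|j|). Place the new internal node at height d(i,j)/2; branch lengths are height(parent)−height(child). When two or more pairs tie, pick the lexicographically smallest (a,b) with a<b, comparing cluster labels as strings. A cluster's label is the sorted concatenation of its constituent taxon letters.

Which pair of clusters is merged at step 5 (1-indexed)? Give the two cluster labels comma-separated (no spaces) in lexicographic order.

1. join B+V (d=5) ⇒ BV; edges |B|=5/2, |V|=5/2
  updated: d(BV,H)=33, d(BV,O)=10, d(BV,P)=93/2, d(BV,R)=69/2, d(BV,Y)=8
2. join BV+Y (d=8) ⇒ BVY; edges |BV|=3/2, |Y|=4
  updated: d(BVY,H)=100/3, d(BVY,O)=58/3, d(BVY,P)=122/3, d(BVY,R)=109/3
3. join P+R (d=16) ⇒ PR; edges |P|=8, |R|=8
  updated: d(BVY,PR)=77/2, d(H,PR)=25, d(O,PR)=31
4. join BVY+O (d=58/3) ⇒ BOVY; edges |BVY|=17/3, |O|=29/3
  updated: d(BOVY,H)=67/2, d(BOVY,PR)=293/8
5. join H+PR (d=25) ⇒ HPR; edges |H|=25/2, |PR|=9/2
  updated: d(BOVY,HPR)=427/12
6. join BOVY+HPR (d=427/12) ⇒ BHOPRVY; edges |BOVY|=65/8, |HPR|=127/24
final tree: ((((B:5/2,V:5/2):3/2,Y:4):17/3,O:29/3):65/8,(H:25/2,(P:8,R:8):9/2):127/24)
total length: 289/4

H,PR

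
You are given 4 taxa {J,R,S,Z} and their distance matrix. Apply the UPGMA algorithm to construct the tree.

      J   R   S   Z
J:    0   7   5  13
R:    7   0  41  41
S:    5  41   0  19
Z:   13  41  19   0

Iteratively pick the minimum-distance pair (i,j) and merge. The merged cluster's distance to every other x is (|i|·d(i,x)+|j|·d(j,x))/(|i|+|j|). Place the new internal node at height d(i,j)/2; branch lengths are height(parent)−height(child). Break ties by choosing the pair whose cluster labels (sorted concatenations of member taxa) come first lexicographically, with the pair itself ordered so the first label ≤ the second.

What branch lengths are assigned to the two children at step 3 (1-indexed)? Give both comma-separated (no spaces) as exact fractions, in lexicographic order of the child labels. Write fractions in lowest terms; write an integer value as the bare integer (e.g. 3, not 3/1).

step 1: merge (J,S) at d=5; branch lengths J→5/2, S→5/2; new cluster JS
  updated: d(JS,R)=24, d(JS,Z)=16
step 2: merge (JS,Z) at d=16; branch lengths JS→11/2, Z→8; new cluster JSZ
  updated: d(JSZ,R)=89/3
step 3: merge (JSZ,R) at d=89/3; branch lengths JSZ→41/6, R→89/6; new cluster JRSZ
final tree: (((J:5/2,S:5/2):11/2,Z:8):41/6,R:89/6)
total length: 241/6

41/6,89/6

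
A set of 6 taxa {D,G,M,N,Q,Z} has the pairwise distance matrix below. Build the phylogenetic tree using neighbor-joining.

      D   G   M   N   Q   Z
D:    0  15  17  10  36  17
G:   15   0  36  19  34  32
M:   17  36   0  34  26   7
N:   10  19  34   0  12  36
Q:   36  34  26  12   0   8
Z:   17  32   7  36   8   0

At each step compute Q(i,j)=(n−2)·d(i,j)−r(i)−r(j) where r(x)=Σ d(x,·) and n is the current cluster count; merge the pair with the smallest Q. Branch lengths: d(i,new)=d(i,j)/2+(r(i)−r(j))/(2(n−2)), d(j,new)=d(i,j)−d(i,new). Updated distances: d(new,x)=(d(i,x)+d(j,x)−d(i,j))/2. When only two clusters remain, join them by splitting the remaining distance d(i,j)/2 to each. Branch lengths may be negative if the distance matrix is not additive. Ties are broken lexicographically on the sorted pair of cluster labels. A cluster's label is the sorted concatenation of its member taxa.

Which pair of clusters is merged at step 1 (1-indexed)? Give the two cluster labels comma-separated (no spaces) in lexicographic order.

iteration 1: select M,Z (d=7, Q=-192); attach at lengths (6, 1); label the merged cluster MZ
  updated: d(D,MZ)=27/2, d(G,MZ)=61/2, d(MZ,N)=63/2, d(MZ,Q)=27/2
iteration 2: select MZ,Q (d=27/2, Q=-144); attach at lengths (17/3, 47/6); label the merged cluster MQZ
  updated: d(D,MQZ)=18, d(G,MQZ)=51/2, d(MQZ,N)=15
iteration 3: select D,G (d=15, Q=-145/2); attach at lengths (27/8, 93/8); label the merged cluster DG
  updated: d(DG,MQZ)=57/4, d(DG,N)=7
iteration 4: select DG,MQZ (d=57/4, Q=-145/4); attach at lengths (25/8, 89/8); label the merged cluster DGMQZ
  updated: d(DGMQZ,N)=31/8
iteration 5: select DGMQZ,N (d=31/8); attach at lengths (31/16, 31/16); label the merged cluster DGMNQZ
final tree: (((D:27/8,G:93/8):25/8,((M:6,Z:1):17/3,Q:47/6):89/8):31/16,N:31/16)
total length: 429/8

M,Z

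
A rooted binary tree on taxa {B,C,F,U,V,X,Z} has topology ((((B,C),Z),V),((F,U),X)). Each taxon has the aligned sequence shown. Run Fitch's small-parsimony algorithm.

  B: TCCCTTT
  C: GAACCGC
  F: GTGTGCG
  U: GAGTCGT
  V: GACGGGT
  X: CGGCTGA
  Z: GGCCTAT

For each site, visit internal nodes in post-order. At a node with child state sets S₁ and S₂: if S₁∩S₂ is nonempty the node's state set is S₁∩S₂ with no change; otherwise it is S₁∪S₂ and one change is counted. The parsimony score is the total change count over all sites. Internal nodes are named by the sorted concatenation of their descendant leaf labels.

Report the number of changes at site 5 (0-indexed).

[col 0] BC: children B:{T}, C:{G} ∪→ {G,T}; cost 1
[col 0] BCZ: children BC:{G,T}, Z:{G} ∩→ {G}; cost 0
[col 0] BCVZ: children BCZ:{G}, V:{G} ∩→ {G}; cost 0
[col 0] FU: children F:{G}, U:{G} ∩→ {G}; cost 0
[col 0] FUX: children FU:{G}, X:{C} ∪→ {C,G}; cost 1
[col 0] BCFUVXZ: children BCVZ:{G}, FUX:{C,G} ∩→ {G}; cost 0
[col 1] BC: children B:{C}, C:{A} ∪→ {A,C}; cost 1
[col 1] BCZ: children BC:{A,C}, Z:{G} ∪→ {A,C,G}; cost 1
[col 1] BCVZ: children BCZ:{A,C,G}, V:{A} ∩→ {A}; cost 0
[col 1] FU: children F:{T}, U:{A} ∪→ {A,T}; cost 1
[col 1] FUX: children FU:{A,T}, X:{G} ∪→ {A,G,T}; cost 1
[col 1] BCFUVXZ: children BCVZ:{A}, FUX:{A,G,T} ∩→ {A}; cost 0
[col 2] BC: children B:{C}, C:{A} ∪→ {A,C}; cost 1
[col 2] BCZ: children BC:{A,C}, Z:{C} ∩→ {C}; cost 0
[col 2] BCVZ: children BCZ:{C}, V:{C} ∩→ {C}; cost 0
[col 2] FU: children F:{G}, U:{G} ∩→ {G}; cost 0
[col 2] FUX: children FU:{G}, X:{G} ∩→ {G}; cost 0
[col 2] BCFUVXZ: children BCVZ:{C}, FUX:{G} ∪→ {C,G}; cost 1
[col 3] BC: children B:{C}, C:{C} ∩→ {C}; cost 0
[col 3] BCZ: children BC:{C}, Z:{C} ∩→ {C}; cost 0
[col 3] BCVZ: children BCZ:{C}, V:{G} ∪→ {C,G}; cost 1
[col 3] FU: children F:{T}, U:{T} ∩→ {T}; cost 0
[col 3] FUX: children FU:{T}, X:{C} ∪→ {C,T}; cost 1
[col 3] BCFUVXZ: children BCVZ:{C,G}, FUX:{C,T} ∩→ {C}; cost 0
[col 4] BC: children B:{T}, C:{C} ∪→ {C,T}; cost 1
[col 4] BCZ: children BC:{C,T}, Z:{T} ∩→ {T}; cost 0
[col 4] BCVZ: children BCZ:{T}, V:{G} ∪→ {G,T}; cost 1
[col 4] FU: children F:{G}, U:{C} ∪→ {C,G}; cost 1
[col 4] FUX: children FU:{C,G}, X:{T} ∪→ {C,G,T}; cost 1
[col 4] BCFUVXZ: children BCVZ:{G,T}, FUX:{C,G,T} ∩→ {G,T}; cost 0
[col 5] BC: children B:{T}, C:{G} ∪→ {G,T}; cost 1
[col 5] BCZ: children BC:{G,T}, Z:{A} ∪→ {A,G,T}; cost 1
[col 5] BCVZ: children BCZ:{A,G,T}, V:{G} ∩→ {G}; cost 0
[col 5] FU: children F:{C}, U:{G} ∪→ {C,G}; cost 1
[col 5] FUX: children FU:{C,G}, X:{G} ∩→ {G}; cost 0
[col 5] BCFUVXZ: children BCVZ:{G}, FUX:{G} ∩→ {G}; cost 0
[col 6] BC: children B:{T}, C:{C} ∪→ {C,T}; cost 1
[col 6] BCZ: children BC:{C,T}, Z:{T} ∩→ {T}; cost 0
[col 6] BCVZ: children BCZ:{T}, V:{T} ∩→ {T}; cost 0
[col 6] FU: children F:{G}, U:{T} ∪→ {G,T}; cost 1
[col 6] FUX: children FU:{G,T}, X:{A} ∪→ {A,G,T}; cost 1
[col 6] BCFUVXZ: children BCVZ:{T}, FUX:{A,G,T} ∩→ {T}; cost 0
per-site changes: [2, 4, 2, 2, 4, 3, 3]; total = 20

3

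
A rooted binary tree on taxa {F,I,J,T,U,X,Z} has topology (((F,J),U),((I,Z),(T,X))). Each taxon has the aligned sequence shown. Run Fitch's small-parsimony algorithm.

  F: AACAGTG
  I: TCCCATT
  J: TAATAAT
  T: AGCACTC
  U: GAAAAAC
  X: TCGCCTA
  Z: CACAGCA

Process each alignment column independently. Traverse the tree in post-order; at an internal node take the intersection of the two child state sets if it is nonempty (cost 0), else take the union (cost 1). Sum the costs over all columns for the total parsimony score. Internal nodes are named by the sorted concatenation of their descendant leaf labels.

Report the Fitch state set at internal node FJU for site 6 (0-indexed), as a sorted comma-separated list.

C,G,T

site 0, node FJ: F={A} ∪ J={T} → {A,T} (+1)
site 0, node FJU: FJ={A,T} ∪ U={G} → {A,G,T} (+1)
site 0, node IZ: I={T} ∪ Z={C} → {C,T} (+1)
site 0, node TX: T={A} ∪ X={T} → {A,T} (+1)
site 0, node ITXZ: IZ={C,T} ∩ TX={A,T} → {T} (+0)
site 0, node FIJTUXZ: FJU={A,G,T} ∩ ITXZ={T} → {T} (+0)
site 1, node FJ: F={A} ∩ J={A} → {A} (+0)
site 1, node FJU: FJ={A} ∩ U={A} → {A} (+0)
site 1, node IZ: I={C} ∪ Z={A} → {A,C} (+1)
site 1, node TX: T={G} ∪ X={C} → {C,G} (+1)
site 1, node ITXZ: IZ={A,C} ∩ TX={C,G} → {C} (+0)
site 1, node FIJTUXZ: FJU={A} ∪ ITXZ={C} → {A,C} (+1)
site 2, node FJ: F={C} ∪ J={A} → {A,C} (+1)
site 2, node FJU: FJ={A,C} ∩ U={A} → {A} (+0)
site 2, node IZ: I={C} ∩ Z={C} → {C} (+0)
site 2, node TX: T={C} ∪ X={G} → {C,G} (+1)
site 2, node ITXZ: IZ={C} ∩ TX={C,G} → {C} (+0)
site 2, node FIJTUXZ: FJU={A} ∪ ITXZ={C} → {A,C} (+1)
site 3, node FJ: F={A} ∪ J={T} → {A,T} (+1)
site 3, node FJU: FJ={A,T} ∩ U={A} → {A} (+0)
site 3, node IZ: I={C} ∪ Z={A} → {A,C} (+1)
site 3, node TX: T={A} ∪ X={C} → {A,C} (+1)
site 3, node ITXZ: IZ={A,C} ∩ TX={A,C} → {A,C} (+0)
site 3, node FIJTUXZ: FJU={A} ∩ ITXZ={A,C} → {A} (+0)
site 4, node FJ: F={G} ∪ J={A} → {A,G} (+1)
site 4, node FJU: FJ={A,G} ∩ U={A} → {A} (+0)
site 4, node IZ: I={A} ∪ Z={G} → {A,G} (+1)
site 4, node TX: T={C} ∩ X={C} → {C} (+0)
site 4, node ITXZ: IZ={A,G} ∪ TX={C} → {A,C,G} (+1)
site 4, node FIJTUXZ: FJU={A} ∩ ITXZ={A,C,G} → {A} (+0)
site 5, node FJ: F={T} ∪ J={A} → {A,T} (+1)
site 5, node FJU: FJ={A,T} ∩ U={A} → {A} (+0)
site 5, node IZ: I={T} ∪ Z={C} → {C,T} (+1)
site 5, node TX: T={T} ∩ X={T} → {T} (+0)
site 5, node ITXZ: IZ={C,T} ∩ TX={T} → {T} (+0)
site 5, node FIJTUXZ: FJU={A} ∪ ITXZ={T} → {A,T} (+1)
site 6, node FJ: F={G} ∪ J={T} → {G,T} (+1)
site 6, node FJU: FJ={G,T} ∪ U={C} → {C,G,T} (+1)
site 6, node IZ: I={T} ∪ Z={A} → {A,T} (+1)
site 6, node TX: T={C} ∪ X={A} → {A,C} (+1)
site 6, node ITXZ: IZ={A,T} ∩ TX={A,C} → {A} (+0)
site 6, node FIJTUXZ: FJU={C,G,T} ∪ ITXZ={A} → {A,C,G,T} (+1)
per-site changes: [4, 3, 3, 3, 3, 3, 5]; total = 24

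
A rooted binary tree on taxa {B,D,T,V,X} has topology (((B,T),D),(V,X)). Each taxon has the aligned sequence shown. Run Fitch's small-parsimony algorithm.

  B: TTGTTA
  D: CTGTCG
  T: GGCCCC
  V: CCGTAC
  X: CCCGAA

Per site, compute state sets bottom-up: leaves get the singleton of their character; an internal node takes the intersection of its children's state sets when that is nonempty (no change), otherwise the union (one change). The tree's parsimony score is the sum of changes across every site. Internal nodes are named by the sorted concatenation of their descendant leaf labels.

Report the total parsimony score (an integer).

site 0, node BT: B={T} ∪ T={G} → {G,T} (+1)
site 0, node BDT: BT={G,T} ∪ D={C} → {C,G,T} (+1)
site 0, node VX: V={C} ∩ X={C} → {C} (+0)
site 0, node BDTVX: BDT={C,G,T} ∩ VX={C} → {C} (+0)
site 1, node BT: B={T} ∪ T={G} → {G,T} (+1)
site 1, node BDT: BT={G,T} ∩ D={T} → {T} (+0)
site 1, node VX: V={C} ∩ X={C} → {C} (+0)
site 1, node BDTVX: BDT={T} ∪ VX={C} → {C,T} (+1)
site 2, node BT: B={G} ∪ T={C} → {C,G} (+1)
site 2, node BDT: BT={C,G} ∩ D={G} → {G} (+0)
site 2, node VX: V={G} ∪ X={C} → {C,G} (+1)
site 2, node BDTVX: BDT={G} ∩ VX={C,G} → {G} (+0)
site 3, node BT: B={T} ∪ T={C} → {C,T} (+1)
site 3, node BDT: BT={C,T} ∩ D={T} → {T} (+0)
site 3, node VX: V={T} ∪ X={G} → {G,T} (+1)
site 3, node BDTVX: BDT={T} ∩ VX={G,T} → {T} (+0)
site 4, node BT: B={T} ∪ T={C} → {C,T} (+1)
site 4, node BDT: BT={C,T} ∩ D={C} → {C} (+0)
site 4, node VX: V={A} ∩ X={A} → {A} (+0)
site 4, node BDTVX: BDT={C} ∪ VX={A} → {A,C} (+1)
site 5, node BT: B={A} ∪ T={C} → {A,C} (+1)
site 5, node BDT: BT={A,C} ∪ D={G} → {A,C,G} (+1)
site 5, node VX: V={C} ∪ X={A} → {A,C} (+1)
site 5, node BDTVX: BDT={A,C,G} ∩ VX={A,C} → {A,C} (+0)
per-site changes: [2, 2, 2, 2, 2, 3]; total = 13

13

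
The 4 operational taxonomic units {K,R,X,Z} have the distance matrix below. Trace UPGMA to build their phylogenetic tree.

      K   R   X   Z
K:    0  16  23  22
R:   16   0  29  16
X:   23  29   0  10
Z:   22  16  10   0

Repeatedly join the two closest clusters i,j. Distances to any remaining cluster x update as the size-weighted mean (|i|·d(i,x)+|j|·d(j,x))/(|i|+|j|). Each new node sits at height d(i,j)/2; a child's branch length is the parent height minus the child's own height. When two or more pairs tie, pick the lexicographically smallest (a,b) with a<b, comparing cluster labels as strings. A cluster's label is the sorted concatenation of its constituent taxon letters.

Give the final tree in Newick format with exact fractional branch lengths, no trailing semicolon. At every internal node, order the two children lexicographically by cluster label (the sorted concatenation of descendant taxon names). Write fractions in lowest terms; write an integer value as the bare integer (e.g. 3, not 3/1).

((K:8,R:8):13/4,(X:5,Z:5):25/4)

step 1: merge (X,Z) at d=10; branch lengths X→5, Z→5; new cluster XZ
  updated: d(K,XZ)=45/2, d(R,XZ)=45/2
step 2: merge (K,R) at d=16; branch lengths K→8, R→8; new cluster KR
  updated: d(KR,XZ)=45/2
step 3: merge (KR,XZ) at d=45/2; branch lengths KR→13/4, XZ→25/4; new cluster KRXZ
final tree: ((K:8,R:8):13/4,(X:5,Z:5):25/4)
total length: 71/2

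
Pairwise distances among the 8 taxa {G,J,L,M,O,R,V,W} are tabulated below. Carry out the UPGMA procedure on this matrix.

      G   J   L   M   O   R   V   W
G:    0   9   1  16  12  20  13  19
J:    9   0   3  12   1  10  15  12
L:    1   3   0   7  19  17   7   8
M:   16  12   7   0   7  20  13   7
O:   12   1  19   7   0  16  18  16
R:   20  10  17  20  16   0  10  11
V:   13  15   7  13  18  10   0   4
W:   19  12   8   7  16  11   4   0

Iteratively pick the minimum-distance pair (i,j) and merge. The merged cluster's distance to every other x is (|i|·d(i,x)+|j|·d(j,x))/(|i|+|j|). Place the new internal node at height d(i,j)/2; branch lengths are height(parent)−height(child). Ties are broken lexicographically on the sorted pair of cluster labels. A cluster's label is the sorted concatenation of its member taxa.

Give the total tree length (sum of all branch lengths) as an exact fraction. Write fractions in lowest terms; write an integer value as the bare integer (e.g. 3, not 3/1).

step 1: merge (G,L) at d=1; branch lengths G→1/2, L→1/2; new cluster GL
  updated: d(GL,J)=6, d(GL,M)=23/2, d(GL,O)=31/2, d(GL,R)=37/2, d(GL,V)=10, d(GL,W)=27/2
step 2: merge (J,O) at d=1; branch lengths J→1/2, O→1/2; new cluster JO
  updated: d(GL,JO)=43/4, d(JO,M)=19/2, d(JO,R)=13, d(JO,V)=33/2, d(JO,W)=14
step 3: merge (V,W) at d=4; branch lengths V→2, W→2; new cluster VW
  updated: d(GL,VW)=47/4, d(JO,VW)=61/4, d(M,VW)=10, d(R,VW)=21/2
step 4: merge (JO,M) at d=19/2; branch lengths JO→17/4, M→19/4; new cluster JMO
  updated: d(GL,JMO)=11, d(JMO,R)=46/3, d(JMO,VW)=27/2
step 5: merge (R,VW) at d=21/2; branch lengths R→21/4, VW→13/4; new cluster RVW
  updated: d(GL,RVW)=14, d(JMO,RVW)=127/9
step 6: merge (GL,JMO) at d=11; branch lengths GL→5, JMO→3/4; new cluster GJLMO
  updated: d(GJLMO,RVW)=211/15
step 7: merge (GJLMO,RVW) at d=211/15; branch lengths GJLMO→23/15, RVW→107/60; new cluster GJLMORVW
final tree: (((G:1/2,L:1/2):5,((J:1/2,O:1/2):17/4,M:19/4):3/4):23/15,(R:21/4,(V:2,W:2):13/4):107/60)
total length: 977/30

977/30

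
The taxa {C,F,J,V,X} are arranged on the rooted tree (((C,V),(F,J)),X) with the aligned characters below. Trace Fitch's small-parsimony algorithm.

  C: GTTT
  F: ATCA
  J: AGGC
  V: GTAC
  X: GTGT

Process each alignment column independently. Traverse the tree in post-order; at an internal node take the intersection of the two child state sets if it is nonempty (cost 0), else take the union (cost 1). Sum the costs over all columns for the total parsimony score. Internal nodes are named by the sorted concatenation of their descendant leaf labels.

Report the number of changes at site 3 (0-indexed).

3

[col 0] CV: children C:{G}, V:{G} ∩→ {G}; cost 0
[col 0] FJ: children F:{A}, J:{A} ∩→ {A}; cost 0
[col 0] CFJV: children CV:{G}, FJ:{A} ∪→ {A,G}; cost 1
[col 0] CFJVX: children CFJV:{A,G}, X:{G} ∩→ {G}; cost 0
[col 1] CV: children C:{T}, V:{T} ∩→ {T}; cost 0
[col 1] FJ: children F:{T}, J:{G} ∪→ {G,T}; cost 1
[col 1] CFJV: children CV:{T}, FJ:{G,T} ∩→ {T}; cost 0
[col 1] CFJVX: children CFJV:{T}, X:{T} ∩→ {T}; cost 0
[col 2] CV: children C:{T}, V:{A} ∪→ {A,T}; cost 1
[col 2] FJ: children F:{C}, J:{G} ∪→ {C,G}; cost 1
[col 2] CFJV: children CV:{A,T}, FJ:{C,G} ∪→ {A,C,G,T}; cost 1
[col 2] CFJVX: children CFJV:{A,C,G,T}, X:{G} ∩→ {G}; cost 0
[col 3] CV: children C:{T}, V:{C} ∪→ {C,T}; cost 1
[col 3] FJ: children F:{A}, J:{C} ∪→ {A,C}; cost 1
[col 3] CFJV: children CV:{C,T}, FJ:{A,C} ∩→ {C}; cost 0
[col 3] CFJVX: children CFJV:{C}, X:{T} ∪→ {C,T}; cost 1
per-site changes: [1, 1, 3, 3]; total = 8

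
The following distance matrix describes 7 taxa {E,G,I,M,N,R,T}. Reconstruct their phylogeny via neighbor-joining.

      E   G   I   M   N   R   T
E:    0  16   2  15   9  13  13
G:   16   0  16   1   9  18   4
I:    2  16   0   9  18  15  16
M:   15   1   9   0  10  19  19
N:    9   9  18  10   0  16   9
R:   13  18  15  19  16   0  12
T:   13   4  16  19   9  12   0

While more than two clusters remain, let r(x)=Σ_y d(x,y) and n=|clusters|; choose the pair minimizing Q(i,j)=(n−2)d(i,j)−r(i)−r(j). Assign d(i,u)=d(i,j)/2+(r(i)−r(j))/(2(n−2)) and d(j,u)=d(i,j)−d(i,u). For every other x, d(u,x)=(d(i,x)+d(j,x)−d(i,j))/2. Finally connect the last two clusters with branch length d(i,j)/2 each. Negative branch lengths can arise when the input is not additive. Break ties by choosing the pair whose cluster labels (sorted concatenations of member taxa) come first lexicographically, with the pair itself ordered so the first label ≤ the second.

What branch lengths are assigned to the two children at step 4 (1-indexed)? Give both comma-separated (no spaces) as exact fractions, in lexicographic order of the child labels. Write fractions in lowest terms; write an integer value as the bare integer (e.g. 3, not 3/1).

step 1: merge (E,I) at d=2, Q=-134; branch lengths E→1/5, I→9/5; new cluster EI
  updated: d(EI,G)=15, d(EI,M)=11, d(EI,N)=25/2, d(EI,R)=13, d(EI,T)=27/2
step 2: merge (G,M) at d=1, Q=-103; branch lengths G→-9/8, M→17/8; new cluster GM
  updated: d(EI,GM)=25/2, d(GM,N)=9, d(GM,R)=18, d(GM,T)=11
step 3: merge (EI,R) at d=13, Q=-143/2; branch lengths EI→21/4, R→31/4; new cluster EIR
  updated: d(EIR,GM)=35/4, d(EIR,N)=31/4, d(EIR,T)=25/4
step 4: merge (EIR,T) at d=25/4, Q=-73/2; branch lengths EIR→9/4, T→4; new cluster EIRT
  updated: d(EIRT,GM)=27/4, d(EIRT,N)=21/4
step 5: merge (EIRT,GM) at d=27/4, Q=-21; branch lengths EIRT→3/2, GM→21/4; new cluster EGIMRT
  updated: d(EGIMRT,N)=15/4
step 6: merge (EGIMRT,N) at d=15/4; branch lengths EGIMRT→15/8, N→15/8; new cluster EGIMNRT
final tree: (((((E:1/5,I:9/5):21/4,R:31/4):9/4,T:4):3/2,(G:-9/8,M:17/8):21/4):15/8,N:15/8)
total length: 131/4

9/4,4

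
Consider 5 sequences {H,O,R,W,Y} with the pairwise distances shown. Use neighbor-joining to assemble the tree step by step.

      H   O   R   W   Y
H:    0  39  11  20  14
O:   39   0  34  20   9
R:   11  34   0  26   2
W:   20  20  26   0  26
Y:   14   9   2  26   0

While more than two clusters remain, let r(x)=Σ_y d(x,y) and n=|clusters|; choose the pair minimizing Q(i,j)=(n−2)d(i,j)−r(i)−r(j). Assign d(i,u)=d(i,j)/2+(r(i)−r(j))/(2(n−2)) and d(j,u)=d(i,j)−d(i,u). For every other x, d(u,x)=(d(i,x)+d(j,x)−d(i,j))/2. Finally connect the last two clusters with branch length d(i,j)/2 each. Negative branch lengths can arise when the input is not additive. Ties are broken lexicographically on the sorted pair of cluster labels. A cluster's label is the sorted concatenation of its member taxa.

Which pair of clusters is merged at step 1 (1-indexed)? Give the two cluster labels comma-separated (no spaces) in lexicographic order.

step 1: merge (O,W) at d=20, Q=-134; branch lengths O→35/3, W→25/3; new cluster OW
  updated: d(H,OW)=39/2, d(OW,R)=20, d(OW,Y)=15/2
step 2: merge (H,R) at d=11, Q=-111/2; branch lengths H→67/8, R→21/8; new cluster HR
  updated: d(HR,OW)=57/4, d(HR,Y)=5/2
step 3: merge (HR,OW) at d=57/4, Q=-97/4; branch lengths HR→37/8, OW→77/8; new cluster HORW
  updated: d(HORW,Y)=-17/8
step 4: merge (HORW,Y) at d=-17/8; branch lengths HORW→-17/16, Y→-17/16; new cluster HORWY
final tree: (((H:67/8,R:21/8):37/8,(O:35/3,W:25/3):77/8):-17/16,Y:-17/16)
total length: 345/8

O,W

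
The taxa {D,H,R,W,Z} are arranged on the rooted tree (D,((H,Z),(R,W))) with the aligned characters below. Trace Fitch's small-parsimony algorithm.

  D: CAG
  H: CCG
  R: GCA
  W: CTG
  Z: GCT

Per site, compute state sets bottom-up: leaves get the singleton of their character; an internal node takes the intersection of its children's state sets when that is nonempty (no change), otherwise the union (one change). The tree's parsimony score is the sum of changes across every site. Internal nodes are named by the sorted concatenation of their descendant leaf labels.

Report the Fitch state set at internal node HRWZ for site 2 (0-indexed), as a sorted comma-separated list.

site 0, node HZ: H={C} ∪ Z={G} → {C,G} (+1)
site 0, node RW: R={G} ∪ W={C} → {C,G} (+1)
site 0, node HRWZ: HZ={C,G} ∩ RW={C,G} → {C,G} (+0)
site 0, node DHRWZ: D={C} ∩ HRWZ={C,G} → {C} (+0)
site 1, node HZ: H={C} ∩ Z={C} → {C} (+0)
site 1, node RW: R={C} ∪ W={T} → {C,T} (+1)
site 1, node HRWZ: HZ={C} ∩ RW={C,T} → {C} (+0)
site 1, node DHRWZ: D={A} ∪ HRWZ={C} → {A,C} (+1)
site 2, node HZ: H={G} ∪ Z={T} → {G,T} (+1)
site 2, node RW: R={A} ∪ W={G} → {A,G} (+1)
site 2, node HRWZ: HZ={G,T} ∩ RW={A,G} → {G} (+0)
site 2, node DHRWZ: D={G} ∩ HRWZ={G} → {G} (+0)
per-site changes: [2, 2, 2]; total = 6

G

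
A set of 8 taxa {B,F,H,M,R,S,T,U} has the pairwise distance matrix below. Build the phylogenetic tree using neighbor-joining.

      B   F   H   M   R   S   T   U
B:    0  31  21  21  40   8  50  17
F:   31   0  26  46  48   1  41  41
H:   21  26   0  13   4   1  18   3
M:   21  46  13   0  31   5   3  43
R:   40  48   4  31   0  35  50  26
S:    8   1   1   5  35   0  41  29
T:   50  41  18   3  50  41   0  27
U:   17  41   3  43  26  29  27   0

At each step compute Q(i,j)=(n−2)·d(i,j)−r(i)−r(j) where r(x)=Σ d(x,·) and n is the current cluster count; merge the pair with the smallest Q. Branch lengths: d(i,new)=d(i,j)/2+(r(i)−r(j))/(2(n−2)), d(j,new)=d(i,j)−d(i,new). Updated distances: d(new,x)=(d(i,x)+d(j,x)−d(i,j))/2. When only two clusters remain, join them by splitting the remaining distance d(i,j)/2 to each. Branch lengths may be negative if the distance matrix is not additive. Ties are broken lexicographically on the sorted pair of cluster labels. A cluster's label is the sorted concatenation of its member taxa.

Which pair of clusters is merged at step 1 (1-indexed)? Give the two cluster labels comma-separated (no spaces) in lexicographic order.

step 1: merge (M,T) at d=3, Q=-374; branch lengths M→-25/6, T→43/6; new cluster MT
  updated: d(B,MT)=34, d(F,MT)=42, d(H,MT)=14, d(MT,R)=39, d(MT,S)=43/2, d(MT,U)=67/2
step 2: merge (F,S) at d=1, Q=-559/2; branch lengths F→197/20, S→-177/20; new cluster FS
  updated: d(B,FS)=19, d(FS,H)=13, d(FS,MT)=125/4, d(FS,R)=41, d(FS,U)=69/2
step 3: merge (B,FS) at d=19, Q=-775/4; branch lengths B→273/32, FS→335/32; new cluster BFS
  updated: d(BFS,H)=15/2, d(BFS,MT)=185/8, d(BFS,R)=31, d(BFS,U)=65/4
step 4: merge (BFS,MT) at d=185/8, Q=-945/8; branch lengths BFS→301/48, MT→809/48; new cluster BFMST
  updated: d(BFMST,H)=-13/16, d(BFMST,R)=375/16, d(BFMST,U)=213/16
step 5: merge (BFMST,U) at d=213/16, Q=-413/8; branch lengths BFMST→81/16, U→33/4; new cluster BFMSTU
  updated: d(BFMSTU,H)=-89/16, d(BFMSTU,R)=289/16
step 6: merge (BFMSTU,H) at d=-89/16, Q=-33/2; branch lengths BFMSTU→17/4, H→-157/16; new cluster BFHMSTU
  updated: d(BFHMSTU,R)=221/16
step 7: merge (BFHMSTU,R) at d=221/16; branch lengths BFHMSTU→221/32, R→221/32; new cluster BFHMRSTU
final tree: (((((B:273/32,(F:197/20,S:-177/20):335/32):301/48,(M:-25/6,T:43/6):809/48):81/16,U:33/4):17/4,H:-157/16):221/32,R:221/32)
total length: 1083/16

M,T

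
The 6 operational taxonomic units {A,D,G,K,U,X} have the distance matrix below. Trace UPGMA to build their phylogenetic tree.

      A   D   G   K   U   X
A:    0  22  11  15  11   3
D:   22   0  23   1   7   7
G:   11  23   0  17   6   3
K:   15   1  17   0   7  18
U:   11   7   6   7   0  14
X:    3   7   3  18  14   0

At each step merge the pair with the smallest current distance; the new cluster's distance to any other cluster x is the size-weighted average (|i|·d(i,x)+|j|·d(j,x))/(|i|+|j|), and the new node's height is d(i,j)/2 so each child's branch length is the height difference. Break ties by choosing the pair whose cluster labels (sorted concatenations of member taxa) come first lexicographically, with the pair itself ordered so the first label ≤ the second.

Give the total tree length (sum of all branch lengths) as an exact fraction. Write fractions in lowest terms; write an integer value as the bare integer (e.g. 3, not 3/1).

step 1: merge (D,K) at d=1; branch lengths D→1/2, K→1/2; new cluster DK
  updated: d(A,DK)=37/2, d(DK,G)=20, d(DK,U)=7, d(DK,X)=25/2
step 2: merge (A,X) at d=3; branch lengths A→3/2, X→3/2; new cluster AX
  updated: d(AX,DK)=31/2, d(AX,G)=7, d(AX,U)=25/2
step 3: merge (G,U) at d=6; branch lengths G→3, U→3; new cluster GU
  updated: d(AX,GU)=39/4, d(DK,GU)=27/2
step 4: merge (AX,GU) at d=39/4; branch lengths AX→27/8, GU→15/8; new cluster AGUX
  updated: d(AGUX,DK)=29/2
step 5: merge (AGUX,DK) at d=29/2; branch lengths AGUX→19/8, DK→27/4; new cluster ADGKUX
final tree: (((A:3/2,X:3/2):27/8,(G:3,U:3):15/8):19/8,(D:1/2,K:1/2):27/4)
total length: 195/8

195/8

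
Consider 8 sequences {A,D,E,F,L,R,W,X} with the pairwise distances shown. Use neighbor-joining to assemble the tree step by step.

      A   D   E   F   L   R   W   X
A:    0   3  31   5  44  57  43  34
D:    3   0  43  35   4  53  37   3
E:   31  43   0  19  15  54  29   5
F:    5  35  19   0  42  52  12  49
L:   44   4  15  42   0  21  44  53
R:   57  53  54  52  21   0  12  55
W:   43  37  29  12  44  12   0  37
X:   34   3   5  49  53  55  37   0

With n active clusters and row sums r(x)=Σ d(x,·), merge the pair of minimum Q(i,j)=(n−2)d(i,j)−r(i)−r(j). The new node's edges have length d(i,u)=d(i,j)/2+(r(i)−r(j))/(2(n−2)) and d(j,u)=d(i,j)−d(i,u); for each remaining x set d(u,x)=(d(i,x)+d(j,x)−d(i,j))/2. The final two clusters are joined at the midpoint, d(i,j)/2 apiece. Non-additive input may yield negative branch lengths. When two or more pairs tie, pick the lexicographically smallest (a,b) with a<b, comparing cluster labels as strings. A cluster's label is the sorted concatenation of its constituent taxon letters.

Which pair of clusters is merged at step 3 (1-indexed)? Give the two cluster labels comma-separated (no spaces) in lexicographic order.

E,X

iteration 1: select R,W (d=12, Q=-446); attach at lengths (27/2, -3/2); label the merged cluster RW
  updated: d(A,RW)=44, d(D,RW)=39, d(E,RW)=71/2, d(F,RW)=26, d(L,RW)=53/2, d(RW,X)=40
iteration 2: select A,F (d=5, Q=-312); attach at lengths (1, 4); label the merged cluster AF
  updated: d(AF,D)=33/2, d(AF,E)=45/2, d(AF,L)=81/2, d(AF,RW)=65/2, d(AF,X)=39
iteration 3: select E,X (d=5, Q=-241); attach at lengths (1/8, 39/8); label the merged cluster EX
  updated: d(AF,EX)=113/4, d(D,EX)=41/2, d(EX,L)=63/2, d(EX,RW)=141/4
iteration 4: select D,L (d=4, Q=-341/2); attach at lengths (-7/4, 23/4); label the merged cluster DL
  updated: d(AF,DL)=53/2, d(DL,EX)=24, d(DL,RW)=123/4
iteration 5: select AF,RW (d=65/2, Q=-483/4); attach at lengths (215/16, 305/16); label the merged cluster AFRW
  updated: d(AFRW,DL)=99/8, d(AFRW,EX)=31/2
iteration 6: select AFRW,DL (d=99/8, Q=-415/8); attach at lengths (31/16, 167/16); label the merged cluster ADFLRW
  updated: d(ADFLRW,EX)=217/16
iteration 7: select ADFLRW,EX (d=217/16); attach at lengths (217/32, 217/32); label the merged cluster ADEFLRWX
final tree: ((((A:1,F:4):215/16,(R:27/2,W:-3/2):305/16):31/16,(D:-7/4,L:23/4):167/16):217/32,(E:1/8,X:39/8):217/32)
total length: 1351/16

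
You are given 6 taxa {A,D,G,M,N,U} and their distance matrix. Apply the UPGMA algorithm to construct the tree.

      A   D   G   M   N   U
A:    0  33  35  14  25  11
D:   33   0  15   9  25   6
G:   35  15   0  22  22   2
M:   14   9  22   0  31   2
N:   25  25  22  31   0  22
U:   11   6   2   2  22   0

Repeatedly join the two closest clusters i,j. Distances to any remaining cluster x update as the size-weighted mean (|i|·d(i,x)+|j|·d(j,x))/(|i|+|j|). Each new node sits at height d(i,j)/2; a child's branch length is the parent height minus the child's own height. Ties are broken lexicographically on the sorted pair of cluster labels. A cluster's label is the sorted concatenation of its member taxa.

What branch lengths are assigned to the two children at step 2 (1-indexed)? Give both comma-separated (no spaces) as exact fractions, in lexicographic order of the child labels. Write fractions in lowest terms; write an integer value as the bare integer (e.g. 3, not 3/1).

9/2,9/2

1. join G+U (d=2) ⇒ GU; edges |G|=1, |U|=1
  updated: d(A,GU)=23, d(D,GU)=21/2, d(GU,M)=12, d(GU,N)=22
2. join D+M (d=9) ⇒ DM; edges |D|=9/2, |M|=9/2
  updated: d(A,DM)=47/2, d(DM,GU)=45/4, d(DM,N)=28
3. join DM+GU (d=45/4) ⇒ DGMU; edges |DM|=9/8, |GU|=37/8
  updated: d(A,DGMU)=93/4, d(DGMU,N)=25
4. join A+DGMU (d=93/4) ⇒ ADGMU; edges |A|=93/8, |DGMU|=6
  updated: d(ADGMU,N)=25
5. join ADGMU+N (d=25) ⇒ ADGMNU; edges |ADGMU|=7/8, |N|=25/2
final tree: ((A:93/8,((D:9/2,M:9/2):9/8,(G:1,U:1):37/8):6):7/8,N:25/2)
total length: 191/4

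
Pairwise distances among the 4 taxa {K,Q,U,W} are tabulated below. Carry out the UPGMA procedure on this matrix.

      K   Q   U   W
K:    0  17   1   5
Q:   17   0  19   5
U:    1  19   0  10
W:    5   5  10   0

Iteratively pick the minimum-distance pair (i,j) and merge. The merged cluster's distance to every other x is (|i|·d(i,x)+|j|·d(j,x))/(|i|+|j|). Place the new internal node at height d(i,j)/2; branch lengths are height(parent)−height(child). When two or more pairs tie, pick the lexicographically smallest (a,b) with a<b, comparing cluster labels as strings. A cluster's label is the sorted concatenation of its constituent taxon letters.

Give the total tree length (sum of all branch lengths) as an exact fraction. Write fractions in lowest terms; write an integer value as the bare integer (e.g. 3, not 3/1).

63/4

iteration 1: select K,U (d=1); attach at lengths (1/2, 1/2); label the merged cluster KU
  updated: d(KU,Q)=18, d(KU,W)=15/2
iteration 2: select Q,W (d=5); attach at lengths (5/2, 5/2); label the merged cluster QW
  updated: d(KU,QW)=51/4
iteration 3: select KU,QW (d=51/4); attach at lengths (47/8, 31/8); label the merged cluster KQUW
final tree: ((K:1/2,U:1/2):47/8,(Q:5/2,W:5/2):31/8)
total length: 63/4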